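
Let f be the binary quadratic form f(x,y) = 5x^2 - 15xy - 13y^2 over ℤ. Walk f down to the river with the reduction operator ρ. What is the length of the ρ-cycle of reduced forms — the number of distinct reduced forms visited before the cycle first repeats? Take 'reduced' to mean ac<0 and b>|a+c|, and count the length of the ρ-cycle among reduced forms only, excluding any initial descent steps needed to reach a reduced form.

D = 485, ⌊√D⌋ = 22
descent: ρ → (-13,15,5)  [lands on river]
river: ρ → (5,15,-13)
river: ρ → (-13,11,7)
river: ρ → (7,17,-7)
river: ρ → (-7,11,13)
river: ρ → (13,15,-5)
river: ρ → (-5,15,13)
river: ρ → (13,11,-7)
river: ρ → (-7,17,7)
river: ρ → (7,11,-13)
ρ-cycle length = 10 (tail of 1 descent step not counted)

10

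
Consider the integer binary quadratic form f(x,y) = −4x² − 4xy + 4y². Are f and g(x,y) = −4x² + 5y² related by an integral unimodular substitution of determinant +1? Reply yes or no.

D₁ = 80, D₂ = 80
river cycle of f (length 2): (4, 4, -4), (-4, 4, 4)
river cycle of g (length 2): (-4, 8, 1), (1, 8, -4)
cycles differ ⇒ inequivalent

no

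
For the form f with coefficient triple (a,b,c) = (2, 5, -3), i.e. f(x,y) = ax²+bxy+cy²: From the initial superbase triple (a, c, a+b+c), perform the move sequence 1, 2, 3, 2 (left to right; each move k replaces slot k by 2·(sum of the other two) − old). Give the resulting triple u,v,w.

start (2,-3,4) = (f(1,0),f(0,1),f(1,1))
replace slot 1: 2·((-3)+4) − 2 = 0 → (0,-3,4)
replace slot 2: 2·(0+4) − (-3) = 11 → (0,11,4)
replace slot 3: 2·(0+11) − 4 = 18 → (0,11,18)
replace slot 2: 2·(0+18) − 11 = 25 → (0,25,18)

0,25,18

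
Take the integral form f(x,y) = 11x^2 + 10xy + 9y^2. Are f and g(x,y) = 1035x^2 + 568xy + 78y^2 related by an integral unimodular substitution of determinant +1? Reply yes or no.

D₁ = -296, D₂ = -296
f: flip: (11,10,9)→(9,-10,11)
f: translate: b→8 (≡-10 mod 18), so (9,-10,11)→(9,8,10)
f: reduced (well bottom): (9,8,10) with a≤c, −a<b≤a
g: flip: (1035,568,78)→(78,-568,1035)
g: translate: b→56 (≡-568 mod 156), so (78,-568,1035)→(78,56,11)
g: flip: (78,56,11)→(11,-56,78)
g: translate: b→10 (≡-56 mod 22), so (11,-56,78)→(11,10,9)
g: flip: (11,10,9)→(9,-10,11)
g: translate: b→8 (≡-10 mod 18), so (9,-10,11)→(9,8,10)
g: reduced (well bottom): (9,8,10) with a≤c, −a<b≤a
reduced forms (9, 8, 10) vs (9, 8, 10) ⇒ equivalent

yes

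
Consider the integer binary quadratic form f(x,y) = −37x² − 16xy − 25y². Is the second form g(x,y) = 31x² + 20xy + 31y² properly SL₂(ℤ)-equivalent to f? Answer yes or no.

D₁ = -3444, D₂ = -3444
f is negative-definite; reduce −f:
−f: flip: (37,16,25)→(25,-16,37)
−f: reduced (well bottom): (25,-16,37) with a≤c, −a<b≤a
flip sign back: reduced form of f is (-25,16,-37)
g: reduced (well bottom): (31,20,31) with a≤c, −a<b≤a
reduced forms (-25, 16, -37) vs (31, 20, 31) ⇒ inequivalent

no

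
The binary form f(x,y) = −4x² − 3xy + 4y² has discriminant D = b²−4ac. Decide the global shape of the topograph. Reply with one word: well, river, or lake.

D = b²−4ac = (-3)² − 4·(-4)·4 = 73
D > 0 non-square ⇒ indefinite ⇒ periodic river

river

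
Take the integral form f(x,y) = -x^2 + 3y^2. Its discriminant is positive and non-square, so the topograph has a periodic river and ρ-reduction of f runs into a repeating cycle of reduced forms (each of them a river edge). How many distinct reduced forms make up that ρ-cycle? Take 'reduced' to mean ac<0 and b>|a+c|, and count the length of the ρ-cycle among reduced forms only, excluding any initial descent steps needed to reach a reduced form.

D = 12, ⌊√D⌋ = 3
descent: ρ → (3,0,-1)
descent: ρ → (-1,2,2)  [lands on river]
river: ρ → (2,2,-1)
ρ-cycle length = 2 (tail of 2 descent steps not counted)

2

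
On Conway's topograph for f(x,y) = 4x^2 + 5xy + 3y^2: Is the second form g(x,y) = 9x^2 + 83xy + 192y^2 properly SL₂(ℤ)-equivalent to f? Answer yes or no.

D₁ = -23, D₂ = -23
f: translate: b→-3 (≡5 mod 8), so (4,5,3)→(4,-3,2)
f: flip: (4,-3,2)→(2,3,4)
f: translate: b→-1 (≡3 mod 4), so (2,3,4)→(2,-1,3)
f: reduced (well bottom): (2,-1,3) with a≤c, −a<b≤a
g: translate: b→-7 (≡83 mod 18), so (9,83,192)→(9,-7,2)
g: flip: (9,-7,2)→(2,7,9)
g: translate: b→-1 (≡7 mod 4), so (2,7,9)→(2,-1,3)
g: reduced (well bottom): (2,-1,3) with a≤c, −a<b≤a
reduced forms (2, -1, 3) vs (2, -1, 3) ⇒ equivalent

yes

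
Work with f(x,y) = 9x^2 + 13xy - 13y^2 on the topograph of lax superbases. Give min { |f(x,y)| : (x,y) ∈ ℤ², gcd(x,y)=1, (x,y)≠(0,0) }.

river: ρ → (-13,13,9)
river: ρ → (9,23,-3)
river: ρ → (-3,25,1)
river: ρ → (1,25,-3)
river: ρ → (-3,23,9)
river: ρ → (9,13,-13)
closes: descent 0, river 6
min |a| on river = 1

1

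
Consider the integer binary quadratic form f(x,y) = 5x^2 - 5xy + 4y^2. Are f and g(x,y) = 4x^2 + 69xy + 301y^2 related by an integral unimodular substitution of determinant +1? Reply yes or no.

D₁ = -55, D₂ = -55
f: translate: b→5 (≡-5 mod 10), so (5,-5,4)→(5,5,4)
f: flip: (5,5,4)→(4,-5,5)
f: translate: b→3 (≡-5 mod 8), so (4,-5,5)→(4,3,4)
f: reduced (well bottom): (4,3,4) with a≤c, −a<b≤a
g: translate: b→-3 (≡69 mod 8), so (4,69,301)→(4,-3,4)
g: flip: (4,-3,4)→(4,3,4)
g: reduced (well bottom): (4,3,4) with a≤c, −a<b≤a
reduced forms (4, 3, 4) vs (4, 3, 4) ⇒ equivalent

yes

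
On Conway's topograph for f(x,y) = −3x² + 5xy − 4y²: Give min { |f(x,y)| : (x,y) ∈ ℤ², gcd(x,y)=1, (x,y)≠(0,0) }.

translate: b→1 (≡-5 mod 6), so (3,-5,4)→(3,1,2)
flip: (3,1,2)→(2,-1,3)
reduced (well bottom): (2,-1,3) with a≤c, −a<b≤a
well minimum |f| = |-2| = 2 (negative-definite)

2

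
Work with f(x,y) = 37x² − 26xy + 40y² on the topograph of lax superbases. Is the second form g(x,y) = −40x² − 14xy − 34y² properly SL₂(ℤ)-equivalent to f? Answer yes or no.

D₁ = -5244, D₂ = -5244
f: reduced (well bottom): (37,-26,40) with a≤c, −a<b≤a
g is negative-definite; reduce −g:
−g: flip: (40,14,34)→(34,-14,40)
−g: reduced (well bottom): (34,-14,40) with a≤c, −a<b≤a
flip sign back: reduced form of g is (-34,14,-40)
reduced forms (37, -26, 40) vs (-34, 14, -40) ⇒ inequivalent

no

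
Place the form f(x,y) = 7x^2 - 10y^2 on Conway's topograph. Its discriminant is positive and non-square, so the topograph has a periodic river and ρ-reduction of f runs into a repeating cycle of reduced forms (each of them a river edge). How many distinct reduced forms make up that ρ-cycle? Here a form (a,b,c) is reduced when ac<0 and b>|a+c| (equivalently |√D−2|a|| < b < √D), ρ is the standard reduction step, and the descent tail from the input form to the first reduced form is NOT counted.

D = 280, ⌊√D⌋ = 16
descent: ρ → (-10,0,7)
descent: ρ → (7,14,-3)  [lands on river]
river: ρ → (-3,16,2)
river: ρ → (2,16,-3)
river: ρ → (-3,14,7)
ρ-cycle length = 4 (tail of 2 descent steps not counted)

4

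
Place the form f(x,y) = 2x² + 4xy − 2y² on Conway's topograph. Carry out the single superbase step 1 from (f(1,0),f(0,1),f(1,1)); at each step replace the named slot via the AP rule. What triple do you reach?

start (2,-2,4) = (f(1,0),f(0,1),f(1,1))
replace slot 1: 2·((-2)+4) − 2 = 2 → (2,-2,4)

2,-2,4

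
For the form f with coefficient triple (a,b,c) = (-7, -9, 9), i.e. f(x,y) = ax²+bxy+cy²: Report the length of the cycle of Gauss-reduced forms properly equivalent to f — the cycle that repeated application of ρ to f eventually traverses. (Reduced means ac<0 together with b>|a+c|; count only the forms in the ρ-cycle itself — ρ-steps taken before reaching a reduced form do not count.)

D = 333, ⌊√D⌋ = 18
descent: ρ → (9,9,-7)  [lands on river]
river: ρ → (-7,5,11)
river: ρ → (11,17,-1)
river: ρ → (-1,17,11)
river: ρ → (11,5,-7)
river: ρ → (-7,9,9)
ρ-cycle length = 6 (tail of 1 descent step not counted)

6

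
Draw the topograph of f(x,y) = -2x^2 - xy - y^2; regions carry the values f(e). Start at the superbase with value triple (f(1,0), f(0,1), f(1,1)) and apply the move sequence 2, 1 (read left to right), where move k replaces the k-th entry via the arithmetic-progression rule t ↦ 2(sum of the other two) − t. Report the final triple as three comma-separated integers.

start (-2,-1,-4) = (f(1,0),f(0,1),f(1,1))
replace slot 2: 2·((-2)+(-4)) − (-1) = -11 → (-2,-11,-4)
replace slot 1: 2·((-11)+(-4)) − (-2) = -28 → (-28,-11,-4)

-28,-11,-4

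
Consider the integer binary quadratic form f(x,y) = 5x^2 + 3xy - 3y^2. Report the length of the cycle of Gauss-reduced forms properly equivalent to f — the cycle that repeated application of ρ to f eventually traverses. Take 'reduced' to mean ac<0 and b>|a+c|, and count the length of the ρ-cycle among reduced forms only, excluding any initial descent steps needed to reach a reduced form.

D = 69, ⌊√D⌋ = 8
river: ρ → (-3,3,5)
river: ρ → (5,7,-1)
river: ρ → (-1,7,5)
river: ρ → (5,3,-3)
ρ-cycle length = 4 (tail of 0 descent steps not counted)

4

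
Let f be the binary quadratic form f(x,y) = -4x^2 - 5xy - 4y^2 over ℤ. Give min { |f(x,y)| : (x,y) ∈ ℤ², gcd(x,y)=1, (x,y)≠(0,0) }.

translate: b→-3 (≡5 mod 8), so (4,5,4)→(4,-3,3)
flip: (4,-3,3)→(3,3,4)
reduced (well bottom): (3,3,4) with a≤c, −a<b≤a
well minimum |f| = |-3| = 3 (negative-definite)

3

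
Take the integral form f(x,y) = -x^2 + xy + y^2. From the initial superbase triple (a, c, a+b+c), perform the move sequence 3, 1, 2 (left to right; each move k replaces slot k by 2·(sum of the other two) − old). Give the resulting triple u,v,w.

start (-1,1,1) = (f(1,0),f(0,1),f(1,1))
replace slot 3: 2·((-1)+1) − 1 = -1 → (-1,1,-1)
replace slot 1: 2·(1+(-1)) − (-1) = 1 → (1,1,-1)
replace slot 2: 2·(1+(-1)) − 1 = -1 → (1,-1,-1)

1,-1,-1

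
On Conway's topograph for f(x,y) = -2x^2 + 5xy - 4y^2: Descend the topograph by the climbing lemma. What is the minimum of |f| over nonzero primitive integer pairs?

translate: b→-1 (≡-5 mod 4), so (2,-5,4)→(2,-1,1)
flip: (2,-1,1)→(1,1,2)
reduced (well bottom): (1,1,2) with a≤c, −a<b≤a
well minimum |f| = |-1| = 1 (negative-definite)

1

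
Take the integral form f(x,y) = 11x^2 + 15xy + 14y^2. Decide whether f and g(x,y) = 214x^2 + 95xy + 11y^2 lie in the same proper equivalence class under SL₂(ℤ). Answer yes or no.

D₁ = -391, D₂ = -391
f: translate: b→-7 (≡15 mod 22), so (11,15,14)→(11,-7,10)
f: flip: (11,-7,10)→(10,7,11)
f: reduced (well bottom): (10,7,11) with a≤c, −a<b≤a
g: flip: (214,95,11)→(11,-95,214)
g: translate: b→-7 (≡-95 mod 22), so (11,-95,214)→(11,-7,10)
g: flip: (11,-7,10)→(10,7,11)
g: reduced (well bottom): (10,7,11) with a≤c, −a<b≤a
reduced forms (10, 7, 11) vs (10, 7, 11) ⇒ equivalent

yes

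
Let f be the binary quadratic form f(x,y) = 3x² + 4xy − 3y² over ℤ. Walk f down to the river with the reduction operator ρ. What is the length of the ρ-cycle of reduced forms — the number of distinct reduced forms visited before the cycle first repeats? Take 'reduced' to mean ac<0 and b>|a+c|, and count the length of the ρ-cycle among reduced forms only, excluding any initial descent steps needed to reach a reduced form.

D = 52, ⌊√D⌋ = 7
river: ρ → (-3,2,4)
river: ρ → (4,6,-1)
river: ρ → (-1,6,4)
river: ρ → (4,2,-3)
river: ρ → (-3,4,3)
river: ρ → (3,2,-4)
river: ρ → (-4,6,1)
river: ρ → (1,6,-4)
river: ρ → (-4,2,3)
river: ρ → (3,4,-3)
ρ-cycle length = 10 (tail of 0 descent steps not counted)

10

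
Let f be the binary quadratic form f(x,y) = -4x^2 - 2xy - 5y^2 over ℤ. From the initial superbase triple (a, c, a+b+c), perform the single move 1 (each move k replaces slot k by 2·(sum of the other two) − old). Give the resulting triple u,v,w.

start (-4,-5,-11) = (f(1,0),f(0,1),f(1,1))
replace slot 1: 2·((-5)+(-11)) − (-4) = -28 → (-28,-5,-11)

-28,-5,-11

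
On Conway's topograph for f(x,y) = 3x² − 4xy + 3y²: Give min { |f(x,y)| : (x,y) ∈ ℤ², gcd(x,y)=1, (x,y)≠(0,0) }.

translate: b→2 (≡-4 mod 6), so (3,-4,3)→(3,2,2)
flip: (3,2,2)→(2,-2,3)
translate: b→2 (≡-2 mod 4), so (2,-2,3)→(2,2,3)
reduced (well bottom): (2,2,3) with a≤c, −a<b≤a
well minimum = a = 2

2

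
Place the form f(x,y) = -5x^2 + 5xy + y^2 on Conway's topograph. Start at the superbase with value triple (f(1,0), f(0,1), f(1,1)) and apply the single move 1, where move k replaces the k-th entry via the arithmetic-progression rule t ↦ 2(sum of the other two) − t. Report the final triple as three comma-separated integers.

start (-5,1,1) = (f(1,0),f(0,1),f(1,1))
replace slot 1: 2·(1+1) − (-5) = 9 → (9,1,1)

9,1,1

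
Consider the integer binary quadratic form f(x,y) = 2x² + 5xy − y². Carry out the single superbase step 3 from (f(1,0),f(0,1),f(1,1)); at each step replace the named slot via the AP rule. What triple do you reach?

start (2,-1,6) = (f(1,0),f(0,1),f(1,1))
replace slot 3: 2·(2+(-1)) − 6 = -4 → (2,-1,-4)

2,-1,-4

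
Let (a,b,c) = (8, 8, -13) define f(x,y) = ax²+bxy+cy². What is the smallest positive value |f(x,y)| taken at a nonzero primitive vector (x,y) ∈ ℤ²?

river: ρ → (-13,18,3)
river: ρ → (3,18,-13)
river: ρ → (-13,8,8)
river: ρ → (8,8,-13)
closes: descent 0, river 4
min |a| on river = 3

3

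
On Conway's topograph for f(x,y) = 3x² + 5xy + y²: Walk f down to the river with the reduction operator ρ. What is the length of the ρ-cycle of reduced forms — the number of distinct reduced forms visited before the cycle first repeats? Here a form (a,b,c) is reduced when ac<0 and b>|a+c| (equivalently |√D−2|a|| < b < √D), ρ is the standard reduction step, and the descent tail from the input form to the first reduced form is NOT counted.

D = 13, ⌊√D⌋ = 3
descent: ρ → (1,3,-1)  [lands on river]
river: ρ → (-1,3,1)
ρ-cycle length = 2 (tail of 1 descent step not counted)

2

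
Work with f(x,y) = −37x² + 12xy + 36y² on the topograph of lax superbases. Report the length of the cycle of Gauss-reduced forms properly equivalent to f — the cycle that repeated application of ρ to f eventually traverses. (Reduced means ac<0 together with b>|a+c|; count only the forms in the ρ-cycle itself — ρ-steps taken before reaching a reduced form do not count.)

D = 5472, ⌊√D⌋ = 73
river: ρ → (36,60,-13)
river: ρ → (-13,70,11)
river: ρ → (11,62,-37)
river: ρ → (-37,12,36)
ρ-cycle length = 4 (tail of 0 descent steps not counted)

4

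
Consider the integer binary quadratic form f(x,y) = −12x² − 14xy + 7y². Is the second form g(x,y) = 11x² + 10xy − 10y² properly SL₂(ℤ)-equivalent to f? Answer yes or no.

D₁ = 532, D₂ = 540
discriminants differ ⇒ not SL₂(ℤ)-equivalent

no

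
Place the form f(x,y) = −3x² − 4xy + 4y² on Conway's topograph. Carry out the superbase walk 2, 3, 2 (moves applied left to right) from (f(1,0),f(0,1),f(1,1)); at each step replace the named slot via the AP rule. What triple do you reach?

start (-3,4,-3) = (f(1,0),f(0,1),f(1,1))
replace slot 2: 2·((-3)+(-3)) − 4 = -16 → (-3,-16,-3)
replace slot 3: 2·((-3)+(-16)) − (-3) = -35 → (-3,-16,-35)
replace slot 2: 2·((-3)+(-35)) − (-16) = -60 → (-3,-60,-35)

-3,-60,-35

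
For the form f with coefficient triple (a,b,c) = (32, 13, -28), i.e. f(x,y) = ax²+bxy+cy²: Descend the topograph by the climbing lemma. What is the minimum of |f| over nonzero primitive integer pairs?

river: ρ → (-28,43,17)
river: ρ → (17,59,-4)
river: ρ → (-4,61,2)
river: ρ → (2,59,-34)
river: ρ → (-34,9,27)
river: ρ → (27,45,-16)
river: ρ → (-16,51,18)
river: ρ → (18,57,-7)
river: ρ → (-7,55,26)
river: ρ → (26,49,-13)
river: ρ → (-13,55,14)
river: ρ → (14,57,-9)
river: ρ → (-9,51,32)
river: ρ → (32,13,-28)
closes: descent 0, river 14
min |a| on river = 2

2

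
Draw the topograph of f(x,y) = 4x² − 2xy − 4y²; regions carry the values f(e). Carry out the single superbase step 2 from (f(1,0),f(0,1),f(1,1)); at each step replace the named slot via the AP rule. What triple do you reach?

start (4,-4,-2) = (f(1,0),f(0,1),f(1,1))
replace slot 2: 2·(4+(-2)) − (-4) = 8 → (4,8,-2)

4,8,-2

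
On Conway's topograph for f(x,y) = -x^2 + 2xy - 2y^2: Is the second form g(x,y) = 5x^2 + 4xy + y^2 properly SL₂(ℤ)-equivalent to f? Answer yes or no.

D₁ = -4, D₂ = -4
f is negative-definite; reduce −f:
−f: translate: b→0 (≡-2 mod 2), so (1,-2,2)→(1,0,1)
−f: reduced (well bottom): (1,0,1) with a≤c, −a<b≤a
flip sign back: reduced form of f is (-1,0,-1)
g: flip: (5,4,1)→(1,-4,5)
g: translate: b→0 (≡-4 mod 2), so (1,-4,5)→(1,0,1)
g: reduced (well bottom): (1,0,1) with a≤c, −a<b≤a
reduced forms (-1, 0, -1) vs (1, 0, 1) ⇒ inequivalent

no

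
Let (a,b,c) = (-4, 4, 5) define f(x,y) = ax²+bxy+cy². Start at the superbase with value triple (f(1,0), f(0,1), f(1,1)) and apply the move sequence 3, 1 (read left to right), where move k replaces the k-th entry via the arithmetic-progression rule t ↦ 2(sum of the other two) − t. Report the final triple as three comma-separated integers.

start (-4,5,5) = (f(1,0),f(0,1),f(1,1))
replace slot 3: 2·((-4)+5) − 5 = -3 → (-4,5,-3)
replace slot 1: 2·(5+(-3)) − (-4) = 8 → (8,5,-3)

8,5,-3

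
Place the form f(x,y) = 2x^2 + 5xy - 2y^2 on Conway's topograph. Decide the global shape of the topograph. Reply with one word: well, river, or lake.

D = b²−4ac = 5² − 4·2·(-2) = 41
D > 0 non-square ⇒ indefinite ⇒ periodic river

river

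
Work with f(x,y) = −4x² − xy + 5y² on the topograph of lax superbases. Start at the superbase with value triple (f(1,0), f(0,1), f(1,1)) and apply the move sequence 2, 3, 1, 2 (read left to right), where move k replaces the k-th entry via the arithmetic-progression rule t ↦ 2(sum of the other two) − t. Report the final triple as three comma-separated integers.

start (-4,5,0) = (f(1,0),f(0,1),f(1,1))
replace slot 2: 2·((-4)+0) − 5 = -13 → (-4,-13,0)
replace slot 3: 2·((-4)+(-13)) − 0 = -34 → (-4,-13,-34)
replace slot 1: 2·((-13)+(-34)) − (-4) = -90 → (-90,-13,-34)
replace slot 2: 2·((-90)+(-34)) − (-13) = -235 → (-90,-235,-34)

-90,-235,-34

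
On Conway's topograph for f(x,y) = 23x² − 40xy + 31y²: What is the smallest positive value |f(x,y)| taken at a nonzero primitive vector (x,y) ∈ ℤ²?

translate: b→6 (≡-40 mod 46), so (23,-40,31)→(23,6,14)
flip: (23,6,14)→(14,-6,23)
reduced (well bottom): (14,-6,23) with a≤c, −a<b≤a
well minimum = a = 14

14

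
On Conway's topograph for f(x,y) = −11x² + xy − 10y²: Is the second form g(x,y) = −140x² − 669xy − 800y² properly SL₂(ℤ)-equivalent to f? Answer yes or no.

D₁ = -439, D₂ = -439
f is negative-definite; reduce −f:
−f: flip: (11,-1,10)→(10,1,11)
−f: reduced (well bottom): (10,1,11) with a≤c, −a<b≤a
flip sign back: reduced form of f is (-10,-1,-11)
g is negative-definite; reduce −g:
−g: translate: b→109 (≡669 mod 280), so (140,669,800)→(140,109,22)
−g: flip: (140,109,22)→(22,-109,140)
−g: translate: b→-21 (≡-109 mod 44), so (22,-109,140)→(22,-21,10)
−g: flip: (22,-21,10)→(10,21,22)
−g: translate: b→1 (≡21 mod 20), so (10,21,22)→(10,1,11)
−g: reduced (well bottom): (10,1,11) with a≤c, −a<b≤a
flip sign back: reduced form of g is (-10,-1,-11)
reduced forms (-10, -1, -11) vs (-10, -1, -11) ⇒ equivalent

yes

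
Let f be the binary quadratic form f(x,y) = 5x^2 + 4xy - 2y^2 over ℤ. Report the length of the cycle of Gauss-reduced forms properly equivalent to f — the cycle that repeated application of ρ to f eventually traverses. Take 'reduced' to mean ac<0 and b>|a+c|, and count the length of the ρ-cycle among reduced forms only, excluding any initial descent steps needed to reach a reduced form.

D = 56, ⌊√D⌋ = 7
river: ρ → (-2,4,5)
river: ρ → (5,6,-1)
river: ρ → (-1,6,5)
river: ρ → (5,4,-2)
ρ-cycle length = 4 (tail of 0 descent steps not counted)

4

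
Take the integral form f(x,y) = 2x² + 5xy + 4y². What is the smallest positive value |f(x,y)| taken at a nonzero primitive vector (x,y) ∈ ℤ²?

translate: b→1 (≡5 mod 4), so (2,5,4)→(2,1,1)
flip: (2,1,1)→(1,-1,2)
translate: b→1 (≡-1 mod 2), so (1,-1,2)→(1,1,2)
reduced (well bottom): (1,1,2) with a≤c, −a<b≤a
well minimum = a = 1

1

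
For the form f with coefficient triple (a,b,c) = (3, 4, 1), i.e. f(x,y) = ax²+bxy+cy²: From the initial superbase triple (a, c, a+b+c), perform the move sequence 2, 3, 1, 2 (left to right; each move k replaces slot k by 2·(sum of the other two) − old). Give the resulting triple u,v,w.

start (3,1,8) = (f(1,0),f(0,1),f(1,1))
replace slot 2: 2·(3+8) − 1 = 21 → (3,21,8)
replace slot 3: 2·(3+21) − 8 = 40 → (3,21,40)
replace slot 1: 2·(21+40) − 3 = 119 → (119,21,40)
replace slot 2: 2·(119+40) − 21 = 297 → (119,297,40)

119,297,40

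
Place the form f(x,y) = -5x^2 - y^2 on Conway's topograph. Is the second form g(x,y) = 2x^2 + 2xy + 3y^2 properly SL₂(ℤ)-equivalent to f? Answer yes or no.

D₁ = -20, D₂ = -20
f is negative-definite; reduce −f:
−f: flip: (5,0,1)→(1,0,5)
−f: reduced (well bottom): (1,0,5) with a≤c, −a<b≤a
flip sign back: reduced form of f is (-1,0,-5)
g: reduced (well bottom): (2,2,3) with a≤c, −a<b≤a
reduced forms (-1, 0, -5) vs (2, 2, 3) ⇒ inequivalent

no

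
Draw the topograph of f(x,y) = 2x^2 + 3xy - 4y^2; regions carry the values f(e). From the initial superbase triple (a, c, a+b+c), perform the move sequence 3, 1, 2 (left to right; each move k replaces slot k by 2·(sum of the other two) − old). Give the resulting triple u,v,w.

start (2,-4,1) = (f(1,0),f(0,1),f(1,1))
replace slot 3: 2·(2+(-4)) − 1 = -5 → (2,-4,-5)
replace slot 1: 2·((-4)+(-5)) − 2 = -20 → (-20,-4,-5)
replace slot 2: 2·((-20)+(-5)) − (-4) = -46 → (-20,-46,-5)

-20,-46,-5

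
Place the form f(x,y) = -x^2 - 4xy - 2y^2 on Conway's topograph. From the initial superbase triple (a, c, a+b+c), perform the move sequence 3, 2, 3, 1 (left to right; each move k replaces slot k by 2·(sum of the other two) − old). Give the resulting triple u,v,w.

start (-1,-2,-7) = (f(1,0),f(0,1),f(1,1))
replace slot 3: 2·((-1)+(-2)) − (-7) = 1 → (-1,-2,1)
replace slot 2: 2·((-1)+1) − (-2) = 2 → (-1,2,1)
replace slot 3: 2·((-1)+2) − 1 = 1 → (-1,2,1)
replace slot 1: 2·(2+1) − (-1) = 7 → (7,2,1)

7,2,1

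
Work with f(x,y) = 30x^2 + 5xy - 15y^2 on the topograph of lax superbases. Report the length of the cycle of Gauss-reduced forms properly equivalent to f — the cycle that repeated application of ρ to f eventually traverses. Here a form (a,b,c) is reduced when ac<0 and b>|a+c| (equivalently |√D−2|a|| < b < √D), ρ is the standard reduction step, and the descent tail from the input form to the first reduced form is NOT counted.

D = 1825, ⌊√D⌋ = 42
descent: ρ → (-15,25,20)  [lands on river]
river: ρ → (20,15,-20)
river: ρ → (-20,25,15)
river: ρ → (15,35,-10)
river: ρ → (-10,25,30)
river: ρ → (30,35,-5)
river: ρ → (-5,35,30)
river: ρ → (30,25,-10)
river: ρ → (-10,35,15)
river: ρ → (15,25,-20)
river: ρ → (-20,15,20)
river: ρ → (20,25,-15)
river: ρ → (-15,35,10)
river: ρ → (10,25,-30)
river: ρ → (-30,35,5)
river: ρ → (5,35,-30)
river: ρ → (-30,25,10)
river: ρ → (10,35,-15)
ρ-cycle length = 18 (tail of 1 descent step not counted)

18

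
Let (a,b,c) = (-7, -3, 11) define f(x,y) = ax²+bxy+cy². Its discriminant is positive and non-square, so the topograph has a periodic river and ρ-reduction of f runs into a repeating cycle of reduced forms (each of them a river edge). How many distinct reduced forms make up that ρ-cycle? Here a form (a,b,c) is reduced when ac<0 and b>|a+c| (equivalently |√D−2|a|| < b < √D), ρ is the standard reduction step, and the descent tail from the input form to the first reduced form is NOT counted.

D = 317, ⌊√D⌋ = 17
descent: ρ → (11,3,-7)
descent: ρ → (-7,11,7)  [lands on river]
river: ρ → (7,17,-1)
river: ρ → (-1,17,7)
river: ρ → (7,11,-7)
river: ρ → (-7,17,1)
river: ρ → (1,17,-7)
ρ-cycle length = 6 (tail of 2 descent steps not counted)

6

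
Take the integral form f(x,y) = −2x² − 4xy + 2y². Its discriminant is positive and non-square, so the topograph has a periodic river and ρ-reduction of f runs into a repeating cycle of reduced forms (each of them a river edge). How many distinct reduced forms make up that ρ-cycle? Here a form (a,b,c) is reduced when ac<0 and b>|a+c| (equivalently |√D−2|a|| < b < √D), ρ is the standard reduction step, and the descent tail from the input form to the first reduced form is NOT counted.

D = 32, ⌊√D⌋ = 5
descent: ρ → (2,4,-2)  [lands on river]
river: ρ → (-2,4,2)
ρ-cycle length = 2 (tail of 1 descent step not counted)

2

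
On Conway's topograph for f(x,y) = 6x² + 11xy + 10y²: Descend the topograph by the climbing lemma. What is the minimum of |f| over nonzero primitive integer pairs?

translate: b→-1 (≡11 mod 12), so (6,11,10)→(6,-1,5)
flip: (6,-1,5)→(5,1,6)
reduced (well bottom): (5,1,6) with a≤c, −a<b≤a
well minimum = a = 5

5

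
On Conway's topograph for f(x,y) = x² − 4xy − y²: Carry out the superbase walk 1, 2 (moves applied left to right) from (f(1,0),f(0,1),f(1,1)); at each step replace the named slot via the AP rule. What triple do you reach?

start (1,-1,-4) = (f(1,0),f(0,1),f(1,1))
replace slot 1: 2·((-1)+(-4)) − 1 = -11 → (-11,-1,-4)
replace slot 2: 2·((-11)+(-4)) − (-1) = -29 → (-11,-29,-4)

-11,-29,-4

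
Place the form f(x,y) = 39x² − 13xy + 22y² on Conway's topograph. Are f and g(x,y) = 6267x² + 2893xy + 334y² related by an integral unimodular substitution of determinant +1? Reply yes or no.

D₁ = -3263, D₂ = -3263
f: flip: (39,-13,22)→(22,13,39)
f: reduced (well bottom): (22,13,39) with a≤c, −a<b≤a
g: flip: (6267,2893,334)→(334,-2893,6267)
g: translate: b→-221 (≡-2893 mod 668), so (334,-2893,6267)→(334,-221,39)
g: flip: (334,-221,39)→(39,221,334)
g: translate: b→-13 (≡221 mod 78), so (39,221,334)→(39,-13,22)
g: flip: (39,-13,22)→(22,13,39)
g: reduced (well bottom): (22,13,39) with a≤c, −a<b≤a
reduced forms (22, 13, 39) vs (22, 13, 39) ⇒ equivalent

yes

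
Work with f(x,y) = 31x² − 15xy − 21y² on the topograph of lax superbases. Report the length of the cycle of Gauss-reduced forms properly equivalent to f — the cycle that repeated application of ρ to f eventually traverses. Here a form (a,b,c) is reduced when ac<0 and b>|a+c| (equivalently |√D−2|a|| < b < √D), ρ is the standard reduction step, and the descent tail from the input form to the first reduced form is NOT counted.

D = 2829, ⌊√D⌋ = 53
descent: ρ → (-21,15,31)  [lands on river]
river: ρ → (31,47,-5)
river: ρ → (-5,53,1)
river: ρ → (1,53,-5)
river: ρ → (-5,47,31)
river: ρ → (31,15,-21)
river: ρ → (-21,27,25)
river: ρ → (25,23,-23)
river: ρ → (-23,23,25)
river: ρ → (25,27,-21)
ρ-cycle length = 10 (tail of 1 descent step not counted)

10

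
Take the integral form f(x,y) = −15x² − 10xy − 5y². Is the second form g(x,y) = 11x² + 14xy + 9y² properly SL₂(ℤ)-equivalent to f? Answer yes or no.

D₁ = -200, D₂ = -200
f is negative-definite; reduce −f:
−f: flip: (15,10,5)→(5,-10,15)
−f: translate: b→0 (≡-10 mod 10), so (5,-10,15)→(5,0,10)
−f: reduced (well bottom): (5,0,10) with a≤c, −a<b≤a
flip sign back: reduced form of f is (-5,0,-10)
g: translate: b→-8 (≡14 mod 22), so (11,14,9)→(11,-8,6)
g: flip: (11,-8,6)→(6,8,11)
g: translate: b→-4 (≡8 mod 12), so (6,8,11)→(6,-4,9)
g: reduced (well bottom): (6,-4,9) with a≤c, −a<b≤a
reduced forms (-5, 0, -10) vs (6, -4, 9) ⇒ inequivalent

no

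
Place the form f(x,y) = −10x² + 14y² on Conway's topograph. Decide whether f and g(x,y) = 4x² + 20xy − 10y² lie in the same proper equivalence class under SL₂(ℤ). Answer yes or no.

D₁ = 560, D₂ = 560
river cycle of f (length 2): (-10, 20, 4), (4, 20, -10)
river cycle of g (length 2): (-10, 20, 4), (4, 20, -10)
cycles coincide ⇒ equivalent

yes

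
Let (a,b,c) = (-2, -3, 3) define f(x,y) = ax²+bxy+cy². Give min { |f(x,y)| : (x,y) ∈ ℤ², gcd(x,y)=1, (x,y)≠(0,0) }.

descent: ρ → (3,3,-2)  [lands on river]
river: ρ → (-2,5,1)
river: ρ → (1,5,-2)
river: ρ → (-2,3,3)
closes: descent 1, river 4
min |a| on river = 1

1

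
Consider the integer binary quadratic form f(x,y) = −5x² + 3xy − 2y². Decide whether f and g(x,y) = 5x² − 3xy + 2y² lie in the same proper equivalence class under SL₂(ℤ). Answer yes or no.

D₁ = -31, D₂ = -31
f is negative-definite; reduce −f:
−f: flip: (5,-3,2)→(2,3,5)
−f: translate: b→-1 (≡3 mod 4), so (2,3,5)→(2,-1,4)
−f: reduced (well bottom): (2,-1,4) with a≤c, −a<b≤a
flip sign back: reduced form of f is (-2,1,-4)
g: flip: (5,-3,2)→(2,3,5)
g: translate: b→-1 (≡3 mod 4), so (2,3,5)→(2,-1,4)
g: reduced (well bottom): (2,-1,4) with a≤c, −a<b≤a
reduced forms (-2, 1, -4) vs (2, -1, 4) ⇒ inequivalent

no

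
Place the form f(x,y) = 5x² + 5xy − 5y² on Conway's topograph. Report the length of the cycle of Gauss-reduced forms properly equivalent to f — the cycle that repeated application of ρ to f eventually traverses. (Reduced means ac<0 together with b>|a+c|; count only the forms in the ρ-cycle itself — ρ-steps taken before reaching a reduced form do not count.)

D = 125, ⌊√D⌋ = 11
river: ρ → (-5,5,5)
river: ρ → (5,5,-5)
ρ-cycle length = 2 (tail of 0 descent steps not counted)

2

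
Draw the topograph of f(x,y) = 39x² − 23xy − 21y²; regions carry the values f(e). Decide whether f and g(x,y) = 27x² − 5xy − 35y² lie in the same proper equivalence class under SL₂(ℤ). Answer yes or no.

D₁ = 3805, D₂ = 3805
river cycle of f (length 6): (-21, 23, 39), (39, 55, -5), (-5, 55, 39), (39, 23, -21), (-21, 61, 1), (1, 61, -21)
river cycle of g (length 6): (27, 49, -13), (-13, 55, 15), (15, 35, -43), (-43, 51, 7), (7, 61, -3), (-3, 59, 27)
cycles differ ⇒ inequivalent

no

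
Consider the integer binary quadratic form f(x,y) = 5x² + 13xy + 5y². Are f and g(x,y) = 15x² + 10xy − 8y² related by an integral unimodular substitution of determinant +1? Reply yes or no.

D₁ = 69, D₂ = 580
discriminants differ ⇒ not SL₂(ℤ)-equivalent

no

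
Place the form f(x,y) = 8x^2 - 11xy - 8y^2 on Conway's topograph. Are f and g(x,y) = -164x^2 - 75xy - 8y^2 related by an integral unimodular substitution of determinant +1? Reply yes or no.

D₁ = 377, D₂ = 377
river cycle of f (length 6): (-8, 11, 8), (8, 5, -11), (-11, 17, 2), (2, 19, -2), (-2, 17, 11), (11, 5, -8)
river cycle of g (length 6): (-8, 11, 8), (8, 5, -11), (-11, 17, 2), (2, 19, -2), (-2, 17, 11), (11, 5, -8)
cycles coincide ⇒ equivalent

yes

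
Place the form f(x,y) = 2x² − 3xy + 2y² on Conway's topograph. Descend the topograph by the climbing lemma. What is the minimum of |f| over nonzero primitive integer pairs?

translate: b→1 (≡-3 mod 4), so (2,-3,2)→(2,1,1)
flip: (2,1,1)→(1,-1,2)
translate: b→1 (≡-1 mod 2), so (1,-1,2)→(1,1,2)
reduced (well bottom): (1,1,2) with a≤c, −a<b≤a
well minimum = a = 1

1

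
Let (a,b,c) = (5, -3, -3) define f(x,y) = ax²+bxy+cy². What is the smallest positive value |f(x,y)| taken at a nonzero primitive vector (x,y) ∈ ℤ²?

descent: ρ → (-3,3,5)  [lands on river]
river: ρ → (5,7,-1)
river: ρ → (-1,7,5)
river: ρ → (5,3,-3)
closes: descent 1, river 4
min |a| on river = 1

1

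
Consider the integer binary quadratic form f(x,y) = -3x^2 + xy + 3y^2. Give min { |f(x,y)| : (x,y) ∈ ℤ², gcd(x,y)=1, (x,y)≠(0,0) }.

river: ρ → (3,5,-1)
river: ρ → (-1,5,3)
river: ρ → (3,1,-3)
river: ρ → (-3,5,1)
river: ρ → (1,5,-3)
river: ρ → (-3,1,3)
closes: descent 0, river 6
min |a| on river = 1

1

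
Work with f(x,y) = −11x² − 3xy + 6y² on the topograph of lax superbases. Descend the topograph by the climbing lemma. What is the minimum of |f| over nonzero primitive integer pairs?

descent: ρ → (6,15,-2)  [lands on river]
river: ρ → (-2,13,13)
river: ρ → (13,13,-2)
river: ρ → (-2,15,6)
river: ρ → (6,9,-8)
river: ρ → (-8,7,7)
river: ρ → (7,7,-8)
river: ρ → (-8,9,6)
closes: descent 1, river 8
min |a| on river = 2

2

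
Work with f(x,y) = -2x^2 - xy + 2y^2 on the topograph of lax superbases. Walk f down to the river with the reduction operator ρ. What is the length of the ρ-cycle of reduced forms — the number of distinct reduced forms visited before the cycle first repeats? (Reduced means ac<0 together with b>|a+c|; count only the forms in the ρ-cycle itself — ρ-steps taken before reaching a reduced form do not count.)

D = 17, ⌊√D⌋ = 4
descent: ρ → (2,1,-2)  [lands on river]
river: ρ → (-2,3,1)
river: ρ → (1,3,-2)
river: ρ → (-2,1,2)
river: ρ → (2,3,-1)
river: ρ → (-1,3,2)
ρ-cycle length = 6 (tail of 1 descent step not counted)

6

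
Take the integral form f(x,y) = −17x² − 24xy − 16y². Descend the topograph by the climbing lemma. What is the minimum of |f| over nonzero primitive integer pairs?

translate: b→-10 (≡24 mod 34), so (17,24,16)→(17,-10,9)
flip: (17,-10,9)→(9,10,17)
translate: b→-8 (≡10 mod 18), so (9,10,17)→(9,-8,16)
reduced (well bottom): (9,-8,16) with a≤c, −a<b≤a
well minimum |f| = |-9| = 9 (negative-definite)

9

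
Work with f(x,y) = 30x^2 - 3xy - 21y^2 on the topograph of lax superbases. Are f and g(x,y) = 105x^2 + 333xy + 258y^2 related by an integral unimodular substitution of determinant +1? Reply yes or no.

D₁ = 2529, D₂ = 2529
river cycle of f (length 30): (-21, 45, 6), (6, 39, -42), (-42, 45, 3), (3, 45, -42), (-42, 39, 6), (6, 45, -21), (-21, 39, 12), (12, 33, -30), (-30, 27, 15), (15, 33, -24), … (20 more)
river cycle of g (length 30): (-21, 45, 6), (6, 39, -42), (-42, 45, 3), (3, 45, -42), (-42, 39, 6), (6, 45, -21), (-21, 39, 12), (12, 33, -30), (-30, 27, 15), (15, 33, -24), … (20 more)
cycles coincide ⇒ equivalent

yes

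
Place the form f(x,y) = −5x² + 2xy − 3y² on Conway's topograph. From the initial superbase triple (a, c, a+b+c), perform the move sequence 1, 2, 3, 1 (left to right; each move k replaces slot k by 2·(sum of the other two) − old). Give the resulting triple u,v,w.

start (-5,-3,-6) = (f(1,0),f(0,1),f(1,1))
replace slot 1: 2·((-3)+(-6)) − (-5) = -13 → (-13,-3,-6)
replace slot 2: 2·((-13)+(-6)) − (-3) = -35 → (-13,-35,-6)
replace slot 3: 2·((-13)+(-35)) − (-6) = -90 → (-13,-35,-90)
replace slot 1: 2·((-35)+(-90)) − (-13) = -237 → (-237,-35,-90)

-237,-35,-90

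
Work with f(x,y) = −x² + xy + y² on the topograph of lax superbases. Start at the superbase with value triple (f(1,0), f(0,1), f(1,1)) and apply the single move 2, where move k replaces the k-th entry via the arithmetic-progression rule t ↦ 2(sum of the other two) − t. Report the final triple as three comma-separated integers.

start (-1,1,1) = (f(1,0),f(0,1),f(1,1))
replace slot 2: 2·((-1)+1) − 1 = -1 → (-1,-1,1)

-1,-1,1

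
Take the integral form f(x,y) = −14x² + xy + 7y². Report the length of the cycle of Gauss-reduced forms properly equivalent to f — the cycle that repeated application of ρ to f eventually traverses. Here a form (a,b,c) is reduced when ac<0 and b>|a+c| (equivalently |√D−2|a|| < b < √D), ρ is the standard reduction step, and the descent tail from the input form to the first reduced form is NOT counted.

D = 393, ⌊√D⌋ = 19
descent: ρ → (7,13,-8)  [lands on river]
river: ρ → (-8,19,1)
river: ρ → (1,19,-8)
river: ρ → (-8,13,7)
river: ρ → (7,15,-6)
river: ρ → (-6,9,13)
river: ρ → (13,17,-2)
river: ρ → (-2,19,4)
river: ρ → (4,13,-14)
river: ρ → (-14,15,3)
river: ρ → (3,15,-14)
river: ρ → (-14,13,4)
river: ρ → (4,19,-2)
river: ρ → (-2,17,13)
river: ρ → (13,9,-6)
river: ρ → (-6,15,7)
ρ-cycle length = 16 (tail of 1 descent step not counted)

16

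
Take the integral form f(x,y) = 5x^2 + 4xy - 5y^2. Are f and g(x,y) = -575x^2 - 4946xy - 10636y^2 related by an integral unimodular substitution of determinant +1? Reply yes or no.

D₁ = 116, D₂ = 116
river cycle of f (length 10): (-5, 6, 4), (4, 10, -1), (-1, 10, 4), (4, 6, -5), (-5, 4, 5), (5, 6, -4), (-4, 10, 1), (1, 10, -4), (-4, 6, 5), (5, 4, -5)
river cycle of g (length 10): (-5, 6, 4), (4, 10, -1), (-1, 10, 4), (4, 6, -5), (-5, 4, 5), (5, 6, -4), (-4, 10, 1), (1, 10, -4), (-4, 6, 5), (5, 4, -5)
cycles coincide ⇒ equivalent

yes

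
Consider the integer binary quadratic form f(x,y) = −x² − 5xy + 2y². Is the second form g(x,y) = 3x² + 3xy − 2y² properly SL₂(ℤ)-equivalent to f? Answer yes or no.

D₁ = 33, D₂ = 33
river cycle of f (length 4): (2, 5, -1), (-1, 5, 2), (2, 3, -3), (-3, 3, 2)
river cycle of g (length 4): (-2, 5, 1), (1, 5, -2), (-2, 3, 3), (3, 3, -2)
cycles differ ⇒ inequivalent

no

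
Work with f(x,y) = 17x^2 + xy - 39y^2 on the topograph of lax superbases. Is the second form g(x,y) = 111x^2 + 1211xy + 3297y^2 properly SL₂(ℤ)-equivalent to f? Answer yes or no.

D₁ = 2653, D₂ = 2653
river cycle of f (length 18): (17, 35, -21), (-21, 49, 3), (3, 47, -37), (-37, 27, 13), (13, 51, -1), (-1, 51, 13), (13, 27, -37), (-37, 47, 3), (3, 49, -21), (-21, 35, 17), … (8 more)
river cycle of g (length 18): (17, 35, -21), (-21, 49, 3), (3, 47, -37), (-37, 27, 13), (13, 51, -1), (-1, 51, 13), (13, 27, -37), (-37, 47, 3), (3, 49, -21), (-21, 35, 17), … (8 more)
cycles coincide ⇒ equivalent

yes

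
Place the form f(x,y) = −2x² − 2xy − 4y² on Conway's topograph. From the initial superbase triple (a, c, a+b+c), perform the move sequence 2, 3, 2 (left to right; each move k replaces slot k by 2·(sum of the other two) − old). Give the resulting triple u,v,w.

start (-2,-4,-8) = (f(1,0),f(0,1),f(1,1))
replace slot 2: 2·((-2)+(-8)) − (-4) = -16 → (-2,-16,-8)
replace slot 3: 2·((-2)+(-16)) − (-8) = -28 → (-2,-16,-28)
replace slot 2: 2·((-2)+(-28)) − (-16) = -44 → (-2,-44,-28)

-2,-44,-28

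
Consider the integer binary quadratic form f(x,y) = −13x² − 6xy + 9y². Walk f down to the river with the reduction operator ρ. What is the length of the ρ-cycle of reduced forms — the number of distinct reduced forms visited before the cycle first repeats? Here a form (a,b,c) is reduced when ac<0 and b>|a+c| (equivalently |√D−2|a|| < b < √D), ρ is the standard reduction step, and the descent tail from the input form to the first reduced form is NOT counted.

D = 504, ⌊√D⌋ = 22
descent: ρ → (9,6,-13)  [lands on river]
river: ρ → (-13,20,2)
river: ρ → (2,20,-13)
river: ρ → (-13,6,9)
river: ρ → (9,12,-10)
river: ρ → (-10,8,11)
river: ρ → (11,14,-7)
river: ρ → (-7,14,11)
river: ρ → (11,8,-10)
river: ρ → (-10,12,9)
ρ-cycle length = 10 (tail of 1 descent step not counted)

10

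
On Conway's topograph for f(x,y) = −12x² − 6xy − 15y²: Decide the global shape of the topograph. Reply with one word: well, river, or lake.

D = b²−4ac = (-6)² − 4·(-12)·(-15) = -684
D < 0 ⇒ definite ⇒ every region one sign ⇒ single well

well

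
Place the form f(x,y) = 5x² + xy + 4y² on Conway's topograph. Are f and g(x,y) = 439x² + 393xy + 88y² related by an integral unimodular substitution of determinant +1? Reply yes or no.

D₁ = -79, D₂ = -79
f: flip: (5,1,4)→(4,-1,5)
f: reduced (well bottom): (4,-1,5) with a≤c, −a<b≤a
g: flip: (439,393,88)→(88,-393,439)
g: translate: b→-41 (≡-393 mod 176), so (88,-393,439)→(88,-41,5)
g: flip: (88,-41,5)→(5,41,88)
g: translate: b→1 (≡41 mod 10), so (5,41,88)→(5,1,4)
g: flip: (5,1,4)→(4,-1,5)
g: reduced (well bottom): (4,-1,5) with a≤c, −a<b≤a
reduced forms (4, -1, 5) vs (4, -1, 5) ⇒ equivalent

yes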